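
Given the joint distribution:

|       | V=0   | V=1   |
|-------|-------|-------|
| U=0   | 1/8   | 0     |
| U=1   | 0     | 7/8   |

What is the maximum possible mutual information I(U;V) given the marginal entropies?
The upper bound on mutual information is I(U;V) ≤ min(H(U), H(V)).

Marginal P(U) (row sums):
  P(U=0) = 1/8 + 0 = 1/8
  P(U=1) = 0 + 7/8 = 7/8
Marginal P(V) (column sums):
  P(V=0) = 1/8 + 0 = 1/8
  P(V=1) = 0 + 7/8 = 7/8

H(U) = -[(1/8)·log₂(1/8) + (7/8)·log₂(7/8)]
  = 0.3750 + 0.1686
  = 0.5436 bits
H(V) = -[(1/8)·log₂(1/8) + (7/8)·log₂(7/8)]
  = 0.3750 + 0.1686
  = 0.5436 bits

Maximum possible I(U;V) = min(0.5436, 0.5436) = 0.5436 bits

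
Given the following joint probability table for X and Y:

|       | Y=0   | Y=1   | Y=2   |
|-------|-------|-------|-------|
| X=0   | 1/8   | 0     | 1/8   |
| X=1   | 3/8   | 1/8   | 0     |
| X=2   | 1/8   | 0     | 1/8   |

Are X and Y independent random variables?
Marginal P(X) (row sums):
  P(X=0) = 1/8 + 0 + 1/8 = 1/4
  P(X=1) = 3/8 + 1/8 + 0 = 1/2
  P(X=2) = 1/8 + 0 + 1/8 = 1/4
Marginal P(Y) (column sums):
  P(Y=0) = 1/8 + 3/8 + 1/8 = 5/8
  P(Y=1) = 0 + 1/8 + 0 = 1/8
  P(Y=2) = 1/8 + 0 + 1/8 = 1/4

X and Y are independent iff P(X=i,Y=j) = P(X=i)·P(Y=j) for every cell.
  P(X=0)·P(Y=0) = 1/4 × 5/8 = 5/32, but P(X=0,Y=0) = 1/8 ✗

No, X and Y are not independent. Quantitatively, I(X;Y) > 0:

H(X) = -[(1/4)·log₂(1/4) + (1/2)·log₂(1/2) + (1/4)·log₂(1/4)]
  = 0.5000 + 0.5000 + 0.5000
  = 1.5000 bits
H(Y) = -[(5/8)·log₂(5/8) + (1/8)·log₂(1/8) + (1/4)·log₂(1/4)]
  = 0.4238 + 0.3750 + 0.5000
  = 1.2988 bits
H(X,Y) = -[(1/8)·log₂(1/8) + (1/8)·log₂(1/8) + (3/8)·log₂(3/8) + (1/8)·log₂(1/8) + (1/8)·log₂(1/8) + (1/8)·log₂(1/8)]
  = 0.3750 + 0.3750 + 0.5306 + 0.3750 + 0.3750 + 0.3750
  = 2.4056 bits
I(X;Y) = H(X) + H(Y) - H(X,Y) = 1.5000 + 1.2988 - 2.4056 = 0.3932 bits > 0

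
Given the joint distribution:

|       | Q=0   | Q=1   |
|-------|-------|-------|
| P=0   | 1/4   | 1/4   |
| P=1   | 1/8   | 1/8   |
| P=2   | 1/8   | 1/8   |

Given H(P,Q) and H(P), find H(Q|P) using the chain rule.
From the chain rule: H(P,Q) = H(P) + H(Q|P)
Therefore: H(Q|P) = H(P,Q) - H(P)

H(P,Q) = -[(1/4)·log₂(1/4) + (1/4)·log₂(1/4) + (1/8)·log₂(1/8) + (1/8)·log₂(1/8) + (1/8)·log₂(1/8) + (1/8)·log₂(1/8)]
  = 0.5000 + 0.5000 + 0.3750 + 0.3750 + 0.3750 + 0.3750
  = 2.5000 bits
Marginal P(P) (row sums):
  P(P=0) = 1/4 + 1/4 = 1/2
  P(P=1) = 1/8 + 1/8 = 1/4
  P(P=2) = 1/8 + 1/8 = 1/4
H(P) = -[(1/2)·log₂(1/2) + (1/4)·log₂(1/4) + (1/4)·log₂(1/4)]
  = 0.5000 + 0.5000 + 0.5000
  = 1.5000 bits

H(Q|P) = 2.5000 - 1.5000 = 1.0000 bits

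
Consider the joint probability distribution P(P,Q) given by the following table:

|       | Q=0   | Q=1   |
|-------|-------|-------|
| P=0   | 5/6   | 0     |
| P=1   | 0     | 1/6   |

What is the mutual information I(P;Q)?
Marginal P(P) (row sums):
  P(P=0) = 5/6 + 0 = 5/6
  P(P=1) = 0 + 1/6 = 1/6
Marginal P(Q) (column sums):
  P(Q=0) = 5/6 + 0 = 5/6
  P(Q=1) = 0 + 1/6 = 1/6

H(P) = -[(5/6)·log₂(5/6) + (1/6)·log₂(1/6)]
  = 0.2192 + 0.4308
  = 0.6500 bits
H(Q) = -[(5/6)·log₂(5/6) + (1/6)·log₂(1/6)]
  = 0.2192 + 0.4308
  = 0.6500 bits
H(P,Q) = -[(5/6)·log₂(5/6) + (1/6)·log₂(1/6)]
  = 0.2192 + 0.4308
  = 0.6500 bits

I(P;Q) = H(P) + H(Q) - H(P,Q)
  = 0.6500 + 0.6500 - 0.6500
  = 0.6500 bits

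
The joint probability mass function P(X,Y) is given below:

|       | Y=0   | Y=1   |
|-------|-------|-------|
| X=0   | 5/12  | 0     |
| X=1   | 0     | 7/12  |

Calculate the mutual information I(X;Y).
Marginal P(X) (row sums):
  P(X=0) = 5/12 + 0 = 5/12
  P(X=1) = 0 + 7/12 = 7/12
Marginal P(Y) (column sums):
  P(Y=0) = 5/12 + 0 = 5/12
  P(Y=1) = 0 + 7/12 = 7/12

H(X) = -[(5/12)·log₂(5/12) + (7/12)·log₂(7/12)]
  = 0.5263 + 0.4536
  = 0.9799 bits
H(Y) = -[(5/12)·log₂(5/12) + (7/12)·log₂(7/12)]
  = 0.5263 + 0.4536
  = 0.9799 bits
H(X,Y) = -[(5/12)·log₂(5/12) + (7/12)·log₂(7/12)]
  = 0.5263 + 0.4536
  = 0.9799 bits

I(X;Y) = H(X) + H(Y) - H(X,Y)
  = 0.9799 + 0.9799 - 0.9799
  = 0.9799 bits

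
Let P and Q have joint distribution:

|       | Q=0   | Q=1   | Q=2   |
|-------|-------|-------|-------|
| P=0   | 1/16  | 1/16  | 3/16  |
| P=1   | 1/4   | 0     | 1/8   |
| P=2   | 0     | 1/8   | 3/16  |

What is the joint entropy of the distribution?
H(P,Q) = -Σ P(P,Q) log₂ P(P,Q), summed over the non-zero cells:
H(P,Q) = -[(1/16)·log₂(1/16) + (1/16)·log₂(1/16) + (3/16)·log₂(3/16) + (1/4)·log₂(1/4) + (1/8)·log₂(1/8) + (1/8)·log₂(1/8) + (3/16)·log₂(3/16)]
  = 0.2500 + 0.2500 + 0.4528 + 0.5000 + 0.3750 + 0.3750 + 0.4528
  = 2.6556 bits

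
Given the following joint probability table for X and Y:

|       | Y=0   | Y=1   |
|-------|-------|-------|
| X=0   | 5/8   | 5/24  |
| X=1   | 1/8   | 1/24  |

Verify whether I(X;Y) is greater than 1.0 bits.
Marginal P(X) (row sums):
  P(X=0) = 5/8 + 5/24 = 5/6
  P(X=1) = 1/8 + 1/24 = 1/6
Marginal P(Y) (column sums):
  P(Y=0) = 5/8 + 1/8 = 3/4
  P(Y=1) = 5/24 + 1/24 = 1/4

H(X) = -[(5/6)·log₂(5/6) + (1/6)·log₂(1/6)]
  = 0.2192 + 0.4308
  = 0.6500 bits
H(Y) = -[(3/4)·log₂(3/4) + (1/4)·log₂(1/4)]
  = 0.3113 + 0.5000
  = 0.8113 bits
H(X,Y) = -[(5/8)·log₂(5/8) + (5/24)·log₂(5/24) + (1/8)·log₂(1/8) + (1/24)·log₂(1/24)]
  = 0.4238 + 0.4715 + 0.3750 + 0.1910
  = 1.4613 bits

I(X;Y) = H(X) + H(Y) - H(X,Y)
  = 0.6500 + 0.8113 - 1.4613
  = 0.0000 bits

No. I(X;Y) = 0.0000 bits, which is ≤ 1.0 bits.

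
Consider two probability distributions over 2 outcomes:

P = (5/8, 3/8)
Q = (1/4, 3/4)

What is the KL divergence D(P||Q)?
D(P||Q) = Σ P(i) log₂(P(i)/Q(i))
  i=0: (5/8) × log₂((5/8)/(1/4)) = (5/8) × log₂(5/2) = 0.8262
  i=1: (3/8) × log₂((3/8)/(3/4)) = (3/8) × log₂(1/2) = -0.3750
D(P||Q) = 0.8262 - 0.3750
  = 0.4512 bits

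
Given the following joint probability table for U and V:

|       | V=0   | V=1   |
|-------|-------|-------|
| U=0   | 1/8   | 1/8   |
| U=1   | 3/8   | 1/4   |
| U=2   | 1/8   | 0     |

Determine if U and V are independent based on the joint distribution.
Marginal P(U) (row sums):
  P(U=0) = 1/8 + 1/8 = 1/4
  P(U=1) = 3/8 + 1/4 = 5/8
  P(U=2) = 1/8 + 0 = 1/8
Marginal P(V) (column sums):
  P(V=0) = 1/8 + 3/8 + 1/8 = 5/8
  P(V=1) = 1/8 + 1/4 + 0 = 3/8

U and V are independent iff P(U=i,V=j) = P(U=i)·P(V=j) for every cell.
  P(U=0)·P(V=0) = 1/4 × 5/8 = 5/32, but P(U=0,V=0) = 1/8 ✗

No, U and V are not independent. Quantitatively, I(U;V) > 0:

H(U) = -[(1/4)·log₂(1/4) + (5/8)·log₂(5/8) + (1/8)·log₂(1/8)]
  = 0.5000 + 0.4238 + 0.3750
  = 1.2988 bits
H(V) = -[(5/8)·log₂(5/8) + (3/8)·log₂(3/8)]
  = 0.4238 + 0.5306
  = 0.9544 bits
H(U,V) = -[(1/8)·log₂(1/8) + (1/8)·log₂(1/8) + (3/8)·log₂(3/8) + (1/4)·log₂(1/4) + (1/8)·log₂(1/8)]
  = 0.3750 + 0.3750 + 0.5306 + 0.5000 + 0.3750
  = 2.1556 bits
I(U;V) = H(U) + H(V) - H(U,V) = 1.2988 + 0.9544 - 2.1556 = 0.0976 bits > 0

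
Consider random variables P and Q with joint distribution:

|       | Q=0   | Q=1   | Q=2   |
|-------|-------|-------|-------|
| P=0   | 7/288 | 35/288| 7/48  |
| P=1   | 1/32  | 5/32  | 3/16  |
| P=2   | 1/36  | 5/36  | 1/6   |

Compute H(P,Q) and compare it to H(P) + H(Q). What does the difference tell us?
Marginal P(P) (row sums):
  P(P=0) = 7/288 + 35/288 + 7/48 = 7/24
  P(P=1) = 1/32 + 5/32 + 3/16 = 3/8
  P(P=2) = 1/36 + 5/36 + 1/6 = 1/3
Marginal P(Q) (column sums):
  P(Q=0) = 7/288 + 1/32 + 1/36 = 1/12
  P(Q=1) = 35/288 + 5/32 + 5/36 = 5/12
  P(Q=2) = 7/48 + 3/16 + 1/6 = 1/2

H(P,Q) = -[(7/288)·log₂(7/288) + (35/288)·log₂(35/288) + (7/48)·log₂(7/48) + (1/32)·log₂(1/32) + (5/32)·log₂(5/32) + (3/16)·log₂(3/16) + (1/36)·log₂(1/36) + (5/36)·log₂(5/36) + (1/6)·log₂(1/6)]
  = 0.1303 + 0.3695 + 0.4051 + 0.1563 + 0.4184 + 0.4528 + 0.1436 + 0.3956 + 0.4308
  = 2.9024 bits
H(P) = -[(7/24)·log₂(7/24) + (3/8)·log₂(3/8) + (1/3)·log₂(1/3)]
  = 0.5185 + 0.5306 + 0.5283
  = 1.5774 bits
H(Q) = -[(1/12)·log₂(1/12) + (5/12)·log₂(5/12) + (1/2)·log₂(1/2)]
  = 0.2987 + 0.5263 + 0.5000
  = 1.3250 bits

H(P) + H(Q) = 1.5774 + 1.3250 = 2.9024 bits
Difference: H(P) + H(Q) - H(P,Q) = 2.9024 - 2.9024 = 0.0000 bits = I(P;Q)

The difference is the mutual information; it is 0 here, so P and Q are independent (the joint entropy equals the sum of the marginal entropies).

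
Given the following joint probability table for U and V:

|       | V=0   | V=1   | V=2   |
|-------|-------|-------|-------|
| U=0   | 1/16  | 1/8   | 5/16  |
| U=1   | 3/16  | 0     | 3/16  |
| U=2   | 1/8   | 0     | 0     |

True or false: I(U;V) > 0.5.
Marginal P(U) (row sums):
  P(U=0) = 1/16 + 1/8 + 5/16 = 1/2
  P(U=1) = 3/16 + 0 + 3/16 = 3/8
  P(U=2) = 1/8 + 0 + 0 = 1/8
Marginal P(V) (column sums):
  P(V=0) = 1/16 + 3/16 + 1/8 = 3/8
  P(V=1) = 1/8 + 0 + 0 = 1/8
  P(V=2) = 5/16 + 3/16 + 0 = 1/2

H(U) = -[(1/2)·log₂(1/2) + (3/8)·log₂(3/8) + (1/8)·log₂(1/8)]
  = 0.5000 + 0.5306 + 0.3750
  = 1.4056 bits
H(V) = -[(3/8)·log₂(3/8) + (1/8)·log₂(1/8) + (1/2)·log₂(1/2)]
  = 0.5306 + 0.3750 + 0.5000
  = 1.4056 bits
H(U,V) = -[(1/16)·log₂(1/16) + (1/8)·log₂(1/8) + (5/16)·log₂(5/16) + (3/16)·log₂(3/16) + (3/16)·log₂(3/16) + (1/8)·log₂(1/8)]
  = 0.2500 + 0.3750 + 0.5244 + 0.4528 + 0.4528 + 0.3750
  = 2.4300 bits

I(U;V) = H(U) + H(V) - H(U,V)
  = 1.4056 + 1.4056 - 2.4300
  = 0.3812 bits

False. I(U;V) = 0.3812 bits, which is ≤ 0.5 bits.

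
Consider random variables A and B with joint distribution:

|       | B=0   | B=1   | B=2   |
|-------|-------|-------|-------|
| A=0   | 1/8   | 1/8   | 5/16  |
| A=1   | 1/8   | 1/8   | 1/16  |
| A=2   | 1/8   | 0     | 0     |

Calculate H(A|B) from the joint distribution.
Marginal P(B) (column sums):
  P(B=0) = 1/8 + 1/8 + 1/8 = 3/8
  P(B=1) = 1/8 + 1/8 + 0 = 1/4
  P(B=2) = 5/16 + 1/16 + 0 = 3/8

H(A|B) = -Σ P(A,B)·log₂ P(A|B), where P(A|B) = P(A,B) / P(B)
  (cells with P(A,B) = 0 contribute 0)
  (A=0,B=0): P(A|B) = (1/8)/(3/8) = 1/3;  -(1/8)·log₂(1/3) = 0.1981
  (A=0,B=1): P(A|B) = (1/8)/(1/4) = 1/2;  -(1/8)·log₂(1/2) = 0.1250
  (A=0,B=2): P(A|B) = (5/16)/(3/8) = 5/6;  -(5/16)·log₂(5/6) = 0.0822
  (A=1,B=0): P(A|B) = (1/8)/(3/8) = 1/3;  -(1/8)·log₂(1/3) = 0.1981
  (A=1,B=1): P(A|B) = (1/8)/(1/4) = 1/2;  -(1/8)·log₂(1/2) = 0.1250
  (A=1,B=2): P(A|B) = (1/16)/(3/8) = 1/6;  -(1/16)·log₂(1/6) = 0.1616
  (A=2,B=0): P(A|B) = (1/8)/(3/8) = 1/3;  -(1/8)·log₂(1/3) = 0.1981
H(A|B) = 0.1981 + 0.1250 + 0.0822 + 0.1981 + 0.1250 + 0.1616 + 0.1981
  = 1.0881 bits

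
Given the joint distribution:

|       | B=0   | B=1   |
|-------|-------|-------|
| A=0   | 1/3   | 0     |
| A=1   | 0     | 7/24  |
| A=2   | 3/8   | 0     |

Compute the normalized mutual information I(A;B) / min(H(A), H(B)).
Marginal P(A) (row sums):
  P(A=0) = 1/3 + 0 = 1/3
  P(A=1) = 0 + 7/24 = 7/24
  P(A=2) = 3/8 + 0 = 3/8
Marginal P(B) (column sums):
  P(B=0) = 1/3 + 0 + 3/8 = 17/24
  P(B=1) = 0 + 7/24 + 0 = 7/24

H(A) = -[(1/3)·log₂(1/3) + (7/24)·log₂(7/24) + (3/8)·log₂(3/8)]
  = 0.5283 + 0.5185 + 0.5306
  = 1.5774 bits
H(B) = -[(17/24)·log₂(17/24) + (7/24)·log₂(7/24)]
  = 0.3524 + 0.5185
  = 0.8709 bits
H(A,B) = -[(1/3)·log₂(1/3) + (7/24)·log₂(7/24) + (3/8)·log₂(3/8)]
  = 0.5283 + 0.5185 + 0.5306
  = 1.5774 bits

I(A;B) = H(A) + H(B) - H(A,B)
  = 1.5774 + 0.8709 - 1.5774
  = 0.8709 bits

min(H(A), H(B)) = min(1.5774, 0.8709) = 0.8709 bits
Normalized MI = 0.8709 / 0.8709 = 1.0000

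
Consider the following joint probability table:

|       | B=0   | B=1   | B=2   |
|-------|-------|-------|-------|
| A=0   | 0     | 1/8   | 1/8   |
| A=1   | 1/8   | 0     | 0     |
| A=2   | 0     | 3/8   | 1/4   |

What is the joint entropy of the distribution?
H(A,B) = -Σ P(A,B) log₂ P(A,B), summed over the non-zero cells:
H(A,B) = -[(1/8)·log₂(1/8) + (1/8)·log₂(1/8) + (1/8)·log₂(1/8) + (3/8)·log₂(3/8) + (1/4)·log₂(1/4)]
  = 0.3750 + 0.3750 + 0.3750 + 0.5306 + 0.5000
  = 2.1556 bits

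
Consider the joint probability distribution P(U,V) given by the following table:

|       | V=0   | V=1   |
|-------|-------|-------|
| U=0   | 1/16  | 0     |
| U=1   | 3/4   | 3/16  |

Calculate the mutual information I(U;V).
Marginal P(U) (row sums):
  P(U=0) = 1/16 + 0 = 1/16
  P(U=1) = 3/4 + 3/16 = 15/16
Marginal P(V) (column sums):
  P(V=0) = 1/16 + 3/4 = 13/16
  P(V=1) = 0 + 3/16 = 3/16

H(U) = -[(1/16)·log₂(1/16) + (15/16)·log₂(15/16)]
  = 0.2500 + 0.0873
  = 0.3373 bits
H(V) = -[(13/16)·log₂(13/16) + (3/16)·log₂(3/16)]
  = 0.2434 + 0.4528
  = 0.6962 bits
H(U,V) = -[(1/16)·log₂(1/16) + (3/4)·log₂(3/4) + (3/16)·log₂(3/16)]
  = 0.2500 + 0.3113 + 0.4528
  = 1.0141 bits

I(U;V) = H(U) + H(V) - H(U,V)
  = 0.3373 + 0.6962 - 1.0141
  = 0.0194 bits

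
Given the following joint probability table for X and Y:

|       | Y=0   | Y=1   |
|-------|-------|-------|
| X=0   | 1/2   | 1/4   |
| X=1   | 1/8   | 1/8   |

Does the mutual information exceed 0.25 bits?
Marginal P(X) (row sums):
  P(X=0) = 1/2 + 1/4 = 3/4
  P(X=1) = 1/8 + 1/8 = 1/4
Marginal P(Y) (column sums):
  P(Y=0) = 1/2 + 1/8 = 5/8
  P(Y=1) = 1/4 + 1/8 = 3/8

H(X) = -[(3/4)·log₂(3/4) + (1/4)·log₂(1/4)]
  = 0.3113 + 0.5000
  = 0.8113 bits
H(Y) = -[(5/8)·log₂(5/8) + (3/8)·log₂(3/8)]
  = 0.4238 + 0.5306
  = 0.9544 bits
H(X,Y) = -[(1/2)·log₂(1/2) + (1/4)·log₂(1/4) + (1/8)·log₂(1/8) + (1/8)·log₂(1/8)]
  = 0.5000 + 0.5000 + 0.3750 + 0.3750
  = 1.7500 bits

I(X;Y) = H(X) + H(Y) - H(X,Y)
  = 0.8113 + 0.9544 - 1.7500
  = 0.0157 bits

No. I(X;Y) = 0.0157 bits, which is ≤ 0.25 bits.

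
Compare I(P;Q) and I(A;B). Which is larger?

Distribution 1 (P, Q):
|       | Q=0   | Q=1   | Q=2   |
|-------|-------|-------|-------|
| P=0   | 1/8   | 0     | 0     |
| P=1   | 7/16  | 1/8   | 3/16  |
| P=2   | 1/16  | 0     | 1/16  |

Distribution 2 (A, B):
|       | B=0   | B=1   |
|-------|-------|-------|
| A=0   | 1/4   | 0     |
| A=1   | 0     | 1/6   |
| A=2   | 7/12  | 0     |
Distribution 1 (P, Q):
Marginal P(P) (row sums):
  P(P=0) = 1/8 + 0 + 0 = 1/8
  P(P=1) = 7/16 + 1/8 + 3/16 = 3/4
  P(P=2) = 1/16 + 0 + 1/16 = 1/8
Marginal P(Q) (column sums):
  P(Q=0) = 1/8 + 7/16 + 1/16 = 5/8
  P(Q=1) = 0 + 1/8 + 0 = 1/8
  P(Q=2) = 0 + 3/16 + 1/16 = 1/4

H(P) = -[(1/8)·log₂(1/8) + (3/4)·log₂(3/4) + (1/8)·log₂(1/8)]
  = 0.3750 + 0.3113 + 0.3750
  = 1.0613 bits
H(Q) = -[(5/8)·log₂(5/8) + (1/8)·log₂(1/8) + (1/4)·log₂(1/4)]
  = 0.4238 + 0.3750 + 0.5000
  = 1.2988 bits
H(P,Q) = -[(1/8)·log₂(1/8) + (7/16)·log₂(7/16) + (1/8)·log₂(1/8) + (3/16)·log₂(3/16) + (1/16)·log₂(1/16) + (1/16)·log₂(1/16)]
  = 0.3750 + 0.5218 + 0.3750 + 0.4528 + 0.2500 + 0.2500
  = 2.2246 bits

I(P;Q) = H(P) + H(Q) - H(P,Q)
  = 1.0613 + 1.2988 - 2.2246
  = 0.1355 bits

Distribution 2 (A, B):
Marginal P(A) (row sums):
  P(A=0) = 1/4 + 0 = 1/4
  P(A=1) = 0 + 1/6 = 1/6
  P(A=2) = 7/12 + 0 = 7/12
Marginal P(B) (column sums):
  P(B=0) = 1/4 + 0 + 7/12 = 5/6
  P(B=1) = 0 + 1/6 + 0 = 1/6

H(A) = -[(1/4)·log₂(1/4) + (1/6)·log₂(1/6) + (7/12)·log₂(7/12)]
  = 0.5000 + 0.4308 + 0.4536
  = 1.3844 bits
H(B) = -[(5/6)·log₂(5/6) + (1/6)·log₂(1/6)]
  = 0.2192 + 0.4308
  = 0.6500 bits
H(A,B) = -[(1/4)·log₂(1/4) + (1/6)·log₂(1/6) + (7/12)·log₂(7/12)]
  = 0.5000 + 0.4308 + 0.4536
  = 1.3844 bits

I(A;B) = H(A) + H(B) - H(A,B)
  = 1.3844 + 0.6500 - 1.3844
  = 0.6500 bits

I(A;B) = 0.6500 bits > I(P;Q) = 0.1355 bits, so (A, B) has the higher mutual information (stronger dependence).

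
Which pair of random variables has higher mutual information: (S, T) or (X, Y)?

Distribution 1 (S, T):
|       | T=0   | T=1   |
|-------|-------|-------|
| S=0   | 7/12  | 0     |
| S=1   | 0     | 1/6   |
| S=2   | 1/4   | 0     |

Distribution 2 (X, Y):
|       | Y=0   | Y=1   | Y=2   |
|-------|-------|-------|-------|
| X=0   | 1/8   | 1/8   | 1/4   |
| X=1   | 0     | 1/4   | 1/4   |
Distribution 1 (S, T):
Marginal P(S) (row sums):
  P(S=0) = 7/12 + 0 = 7/12
  P(S=1) = 0 + 1/6 = 1/6
  P(S=2) = 1/4 + 0 = 1/4
Marginal P(T) (column sums):
  P(T=0) = 7/12 + 0 + 1/4 = 5/6
  P(T=1) = 0 + 1/6 + 0 = 1/6

H(S) = -[(7/12)·log₂(7/12) + (1/6)·log₂(1/6) + (1/4)·log₂(1/4)]
  = 0.4536 + 0.4308 + 0.5000
  = 1.3844 bits
H(T) = -[(5/6)·log₂(5/6) + (1/6)·log₂(1/6)]
  = 0.2192 + 0.4308
  = 0.6500 bits
H(S,T) = -[(7/12)·log₂(7/12) + (1/6)·log₂(1/6) + (1/4)·log₂(1/4)]
  = 0.4536 + 0.4308 + 0.5000
  = 1.3844 bits

I(S;T) = H(S) + H(T) - H(S,T)
  = 1.3844 + 0.6500 - 1.3844
  = 0.6500 bits

Distribution 2 (X, Y):
Marginal P(X) (row sums):
  P(X=0) = 1/8 + 1/8 + 1/4 = 1/2
  P(X=1) = 0 + 1/4 + 1/4 = 1/2
Marginal P(Y) (column sums):
  P(Y=0) = 1/8 + 0 = 1/8
  P(Y=1) = 1/8 + 1/4 = 3/8
  P(Y=2) = 1/4 + 1/4 = 1/2

H(X) = -[(1/2)·log₂(1/2) + (1/2)·log₂(1/2)]
  = 0.5000 + 0.5000
  = 1.0000 bits
H(Y) = -[(1/8)·log₂(1/8) + (3/8)·log₂(3/8) + (1/2)·log₂(1/2)]
  = 0.3750 + 0.5306 + 0.5000
  = 1.4056 bits
H(X,Y) = -[(1/8)·log₂(1/8) + (1/8)·log₂(1/8) + (1/4)·log₂(1/4) + (1/4)·log₂(1/4) + (1/4)·log₂(1/4)]
  = 0.3750 + 0.3750 + 0.5000 + 0.5000 + 0.5000
  = 2.2500 bits

I(X;Y) = H(X) + H(Y) - H(X,Y)
  = 1.0000 + 1.4056 - 2.2500
  = 0.1556 bits

I(S;T) = 0.6500 bits > I(X;Y) = 0.1556 bits, so (S, T) has the higher mutual information (stronger dependence).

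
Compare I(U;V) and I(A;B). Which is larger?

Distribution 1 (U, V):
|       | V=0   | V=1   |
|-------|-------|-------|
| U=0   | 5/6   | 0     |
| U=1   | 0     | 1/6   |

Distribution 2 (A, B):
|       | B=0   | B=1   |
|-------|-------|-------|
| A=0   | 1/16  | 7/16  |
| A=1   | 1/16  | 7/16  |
Distribution 1 (U, V):
Marginal P(U) (row sums):
  P(U=0) = 5/6 + 0 = 5/6
  P(U=1) = 0 + 1/6 = 1/6
Marginal P(V) (column sums):
  P(V=0) = 5/6 + 0 = 5/6
  P(V=1) = 0 + 1/6 = 1/6

H(U) = -[(5/6)·log₂(5/6) + (1/6)·log₂(1/6)]
  = 0.2192 + 0.4308
  = 0.6500 bits
H(V) = -[(5/6)·log₂(5/6) + (1/6)·log₂(1/6)]
  = 0.2192 + 0.4308
  = 0.6500 bits
H(U,V) = -[(5/6)·log₂(5/6) + (1/6)·log₂(1/6)]
  = 0.2192 + 0.4308
  = 0.6500 bits

I(U;V) = H(U) + H(V) - H(U,V)
  = 0.6500 + 0.6500 - 0.6500
  = 0.6500 bits

Distribution 2 (A, B):
Marginal P(A) (row sums):
  P(A=0) = 1/16 + 7/16 = 1/2
  P(A=1) = 1/16 + 7/16 = 1/2
Marginal P(B) (column sums):
  P(B=0) = 1/16 + 1/16 = 1/8
  P(B=1) = 7/16 + 7/16 = 7/8

H(A) = -[(1/2)·log₂(1/2) + (1/2)·log₂(1/2)]
  = 0.5000 + 0.5000
  = 1.0000 bits
H(B) = -[(1/8)·log₂(1/8) + (7/8)·log₂(7/8)]
  = 0.3750 + 0.1686
  = 0.5436 bits
H(A,B) = -[(1/16)·log₂(1/16) + (7/16)·log₂(7/16) + (1/16)·log₂(1/16) + (7/16)·log₂(7/16)]
  = 0.2500 + 0.5218 + 0.2500 + 0.5218
  = 1.5436 bits

I(A;B) = H(A) + H(B) - H(A,B)
  = 1.0000 + 0.5436 - 1.5436
  = 0.0000 bits

I(U;V) = 0.6500 bits > I(A;B) = 0.0000 bits, so (U, V) has the higher mutual information (stronger dependence).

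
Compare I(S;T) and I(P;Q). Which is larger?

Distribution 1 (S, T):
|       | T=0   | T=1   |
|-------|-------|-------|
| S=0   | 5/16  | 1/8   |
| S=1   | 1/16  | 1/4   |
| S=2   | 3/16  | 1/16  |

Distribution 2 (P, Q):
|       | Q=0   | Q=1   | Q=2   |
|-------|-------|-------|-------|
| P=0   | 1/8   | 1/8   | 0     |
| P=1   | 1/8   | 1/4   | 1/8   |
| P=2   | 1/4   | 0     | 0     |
Distribution 1 (S, T):
Marginal P(S) (row sums):
  P(S=0) = 5/16 + 1/8 = 7/16
  P(S=1) = 1/16 + 1/4 = 5/16
  P(S=2) = 3/16 + 1/16 = 1/4
Marginal P(T) (column sums):
  P(T=0) = 5/16 + 1/16 + 3/16 = 9/16
  P(T=1) = 1/8 + 1/4 + 1/16 = 7/16

H(S) = -[(7/16)·log₂(7/16) + (5/16)·log₂(5/16) + (1/4)·log₂(1/4)]
  = 0.5218 + 0.5244 + 0.5000
  = 1.5462 bits
H(T) = -[(9/16)·log₂(9/16) + (7/16)·log₂(7/16)]
  = 0.4669 + 0.5218
  = 0.9887 bits
H(S,T) = -[(5/16)·log₂(5/16) + (1/8)·log₂(1/8) + (1/16)·log₂(1/16) + (1/4)·log₂(1/4) + (3/16)·log₂(3/16) + (1/16)·log₂(1/16)]
  = 0.5244 + 0.3750 + 0.2500 + 0.5000 + 0.4528 + 0.2500
  = 2.3522 bits

I(S;T) = H(S) + H(T) - H(S,T)
  = 1.5462 + 0.9887 - 2.3522
  = 0.1827 bits

Distribution 2 (P, Q):
Marginal P(P) (row sums):
  P(P=0) = 1/8 + 1/8 + 0 = 1/4
  P(P=1) = 1/8 + 1/4 + 1/8 = 1/2
  P(P=2) = 1/4 + 0 + 0 = 1/4
Marginal P(Q) (column sums):
  P(Q=0) = 1/8 + 1/8 + 1/4 = 1/2
  P(Q=1) = 1/8 + 1/4 + 0 = 3/8
  P(Q=2) = 0 + 1/8 + 0 = 1/8

H(P) = -[(1/4)·log₂(1/4) + (1/2)·log₂(1/2) + (1/4)·log₂(1/4)]
  = 0.5000 + 0.5000 + 0.5000
  = 1.5000 bits
H(Q) = -[(1/2)·log₂(1/2) + (3/8)·log₂(3/8) + (1/8)·log₂(1/8)]
  = 0.5000 + 0.5306 + 0.3750
  = 1.4056 bits
H(P,Q) = -[(1/8)·log₂(1/8) + (1/8)·log₂(1/8) + (1/8)·log₂(1/8) + (1/4)·log₂(1/4) + (1/8)·log₂(1/8) + (1/4)·log₂(1/4)]
  = 0.3750 + 0.3750 + 0.3750 + 0.5000 + 0.3750 + 0.5000
  = 2.5000 bits

I(P;Q) = H(P) + H(Q) - H(P,Q)
  = 1.5000 + 1.4056 - 2.5000
  = 0.4056 bits

I(P;Q) = 0.4056 bits > I(S;T) = 0.1827 bits, so (P, Q) has the higher mutual information (stronger dependence).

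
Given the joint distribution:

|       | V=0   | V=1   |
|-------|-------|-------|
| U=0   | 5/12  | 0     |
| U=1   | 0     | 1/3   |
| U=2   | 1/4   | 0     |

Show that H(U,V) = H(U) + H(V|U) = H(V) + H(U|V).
Marginal P(U) (row sums):
  P(U=0) = 5/12 + 0 = 5/12
  P(U=1) = 0 + 1/3 = 1/3
  P(U=2) = 1/4 + 0 = 1/4
Marginal P(V) (column sums):
  P(V=0) = 5/12 + 0 + 1/4 = 2/3
  P(V=1) = 0 + 1/3 + 0 = 1/3

Decomposition 1: H(U) + H(V|U)
H(U) = -[(5/12)·log₂(5/12) + (1/3)·log₂(1/3) + (1/4)·log₂(1/4)]
  = 0.5263 + 0.5283 + 0.5000
  = 1.5546 bits
H(V|U) = -Σ P(U,V)·log₂ P(V|U), where P(V|U) = P(U,V) / P(U)
  (cells with P(U,V) = 0 contribute 0)
  (U=0,V=0): P(V|U) = (5/12)/(5/12) = 1;  -(5/12)·log₂(1) = 0.0000
  (U=1,V=1): P(V|U) = (1/3)/(1/3) = 1;  -(1/3)·log₂(1) = 0.0000
  (U=2,V=0): P(V|U) = (1/4)/(1/4) = 1;  -(1/4)·log₂(1) = 0.0000
H(V|U) = 0.0000 + 0.0000 + 0.0000
  = 0.0000 bits
H(U) + H(V|U) = 1.5546 + 0.0000 = 1.5546 bits

Decomposition 2: H(V) + H(U|V)
H(V) = -[(2/3)·log₂(2/3) + (1/3)·log₂(1/3)]
  = 0.3900 + 0.5283
  = 0.9183 bits
H(U|V) = -Σ P(U,V)·log₂ P(U|V), where P(U|V) = P(U,V) / P(V)
  (cells with P(U,V) = 0 contribute 0)
  (U=0,V=0): P(U|V) = (5/12)/(2/3) = 5/8;  -(5/12)·log₂(5/8) = 0.2825
  (U=1,V=1): P(U|V) = (1/3)/(1/3) = 1;  -(1/3)·log₂(1) = 0.0000
  (U=2,V=0): P(U|V) = (1/4)/(2/3) = 3/8;  -(1/4)·log₂(3/8) = 0.3538
H(U|V) = 0.2825 + 0.0000 + 0.3538
  = 0.6363 bits
H(V) + H(U|V) = 0.9183 + 0.6363 = 1.5546 bits

Direct computation of the joint entropy:
H(U,V) = -[(5/12)·log₂(5/12) + (1/3)·log₂(1/3) + (1/4)·log₂(1/4)]
  = 0.5263 + 0.5283 + 0.5000
  = 1.5546 bits

All three agree: H(U,V) = 1.5546 bits ✓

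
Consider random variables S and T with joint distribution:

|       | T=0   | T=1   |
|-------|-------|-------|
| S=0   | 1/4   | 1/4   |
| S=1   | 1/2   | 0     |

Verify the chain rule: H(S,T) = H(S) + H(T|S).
Left side:
H(S,T) = -[(1/4)·log₂(1/4) + (1/4)·log₂(1/4) + (1/2)·log₂(1/2)]
  = 0.5000 + 0.5000 + 0.5000
  = 1.5000 bits

Right side:
Marginal P(S) (row sums):
  P(S=0) = 1/4 + 1/4 = 1/2
  P(S=1) = 1/2 + 0 = 1/2
H(S) = -[(1/2)·log₂(1/2) + (1/2)·log₂(1/2)]
  = 0.5000 + 0.5000
  = 1.0000 bits
H(T|S) = -Σ P(S,T)·log₂ P(T|S), where P(T|S) = P(S,T) / P(S)
  (cells with P(S,T) = 0 contribute 0)
  (S=0,T=0): P(T|S) = (1/4)/(1/2) = 1/2;  -(1/4)·log₂(1/2) = 0.2500
  (S=0,T=1): P(T|S) = (1/4)/(1/2) = 1/2;  -(1/4)·log₂(1/2) = 0.2500
  (S=1,T=0): P(T|S) = (1/2)/(1/2) = 1;  -(1/2)·log₂(1) = 0.0000
H(T|S) = 0.2500 + 0.2500 + 0.0000
  = 0.5000 bits
H(S) + H(T|S) = 1.0000 + 0.5000 = 1.5000 bits

Both sides equal 1.5000 bits, so the chain rule holds ✓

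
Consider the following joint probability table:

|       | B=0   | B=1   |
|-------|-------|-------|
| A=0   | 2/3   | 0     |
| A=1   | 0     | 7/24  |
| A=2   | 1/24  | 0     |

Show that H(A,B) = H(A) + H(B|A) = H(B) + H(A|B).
Marginal P(A) (row sums):
  P(A=0) = 2/3 + 0 = 2/3
  P(A=1) = 0 + 7/24 = 7/24
  P(A=2) = 1/24 + 0 = 1/24
Marginal P(B) (column sums):
  P(B=0) = 2/3 + 0 + 1/24 = 17/24
  P(B=1) = 0 + 7/24 + 0 = 7/24

Decomposition 1: H(A) + H(B|A)
H(A) = -[(2/3)·log₂(2/3) + (7/24)·log₂(7/24) + (1/24)·log₂(1/24)]
  = 0.3900 + 0.5185 + 0.1910
  = 1.0995 bits
H(B|A) = -Σ P(A,B)·log₂ P(B|A), where P(B|A) = P(A,B) / P(A)
  (cells with P(A,B) = 0 contribute 0)
  (A=0,B=0): P(B|A) = (2/3)/(2/3) = 1;  -(2/3)·log₂(1) = 0.0000
  (A=1,B=1): P(B|A) = (7/24)/(7/24) = 1;  -(7/24)·log₂(1) = 0.0000
  (A=2,B=0): P(B|A) = (1/24)/(1/24) = 1;  -(1/24)·log₂(1) = 0.0000
H(B|A) = 0.0000 + 0.0000 + 0.0000
  = 0.0000 bits
H(A) + H(B|A) = 1.0995 + 0.0000 = 1.0995 bits

Decomposition 2: H(B) + H(A|B)
H(B) = -[(17/24)·log₂(17/24) + (7/24)·log₂(7/24)]
  = 0.3524 + 0.5185
  = 0.8709 bits
H(A|B) = -Σ P(A,B)·log₂ P(A|B), where P(A|B) = P(A,B) / P(B)
  (cells with P(A,B) = 0 contribute 0)
  (A=0,B=0): P(A|B) = (2/3)/(17/24) = 16/17;  -(2/3)·log₂(16/17) = 0.0583
  (A=1,B=1): P(A|B) = (7/24)/(7/24) = 1;  -(7/24)·log₂(1) = 0.0000
  (A=2,B=0): P(A|B) = (1/24)/(17/24) = 1/17;  -(1/24)·log₂(1/17) = 0.1703
H(A|B) = 0.0583 + 0.0000 + 0.1703
  = 0.2286 bits
H(B) + H(A|B) = 0.8709 + 0.2286 = 1.0995 bits

Direct computation of the joint entropy:
H(A,B) = -[(2/3)·log₂(2/3) + (7/24)·log₂(7/24) + (1/24)·log₂(1/24)]
  = 0.3900 + 0.5185 + 0.1910
  = 1.0995 bits

All three agree: H(A,B) = 1.0995 bits ✓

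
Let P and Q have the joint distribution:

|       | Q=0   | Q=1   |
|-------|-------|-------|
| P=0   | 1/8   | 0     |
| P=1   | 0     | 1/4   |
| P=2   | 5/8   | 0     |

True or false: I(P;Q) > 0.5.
Marginal P(P) (row sums):
  P(P=0) = 1/8 + 0 = 1/8
  P(P=1) = 0 + 1/4 = 1/4
  P(P=2) = 5/8 + 0 = 5/8
Marginal P(Q) (column sums):
  P(Q=0) = 1/8 + 0 + 5/8 = 3/4
  P(Q=1) = 0 + 1/4 + 0 = 1/4

H(P) = -[(1/8)·log₂(1/8) + (1/4)·log₂(1/4) + (5/8)·log₂(5/8)]
  = 0.3750 + 0.5000 + 0.4238
  = 1.2988 bits
H(Q) = -[(3/4)·log₂(3/4) + (1/4)·log₂(1/4)]
  = 0.3113 + 0.5000
  = 0.8113 bits
H(P,Q) = -[(1/8)·log₂(1/8) + (1/4)·log₂(1/4) + (5/8)·log₂(5/8)]
  = 0.3750 + 0.5000 + 0.4238
  = 1.2988 bits

I(P;Q) = H(P) + H(Q) - H(P,Q)
  = 1.2988 + 0.8113 - 1.2988
  = 0.8113 bits

True. I(P;Q) = 0.8113 bits, which is > 0.5 bits.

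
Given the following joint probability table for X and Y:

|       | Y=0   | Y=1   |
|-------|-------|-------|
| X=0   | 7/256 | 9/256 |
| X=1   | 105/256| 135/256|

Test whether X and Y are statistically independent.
Marginal P(X) (row sums):
  P(X=0) = 7/256 + 9/256 = 1/16
  P(X=1) = 105/256 + 135/256 = 15/16
Marginal P(Y) (column sums):
  P(Y=0) = 7/256 + 105/256 = 7/16
  P(Y=1) = 9/256 + 135/256 = 9/16

X and Y are independent iff P(X=i,Y=j) = P(X=i)·P(Y=j) for every cell.
  P(X=0)·P(Y=0) = 1/16 × 7/16 = 7/256 = P(X=0,Y=0) ✓
  P(X=0)·P(Y=1) = 1/16 × 9/16 = 9/256 = P(X=0,Y=1) ✓
  P(X=1)·P(Y=0) = 15/16 × 7/16 = 105/256 = P(X=1,Y=0) ✓
  P(X=1)·P(Y=1) = 15/16 × 9/16 = 135/256 = P(X=1,Y=1) ✓

Yes, X and Y are independent: every cell factors, so I(X;Y) = 0 bits.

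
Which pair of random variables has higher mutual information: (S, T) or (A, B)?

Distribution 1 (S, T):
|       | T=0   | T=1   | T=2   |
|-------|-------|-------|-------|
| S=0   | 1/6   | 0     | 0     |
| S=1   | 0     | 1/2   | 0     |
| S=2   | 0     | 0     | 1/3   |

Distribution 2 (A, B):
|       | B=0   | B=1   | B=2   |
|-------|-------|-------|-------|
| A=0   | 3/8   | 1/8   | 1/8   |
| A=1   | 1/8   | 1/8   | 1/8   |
Distribution 1 (S, T):
Marginal P(S) (row sums):
  P(S=0) = 1/6 + 0 + 0 = 1/6
  P(S=1) = 0 + 1/2 + 0 = 1/2
  P(S=2) = 0 + 0 + 1/3 = 1/3
Marginal P(T) (column sums):
  P(T=0) = 1/6 + 0 + 0 = 1/6
  P(T=1) = 0 + 1/2 + 0 = 1/2
  P(T=2) = 0 + 0 + 1/3 = 1/3

H(S) = -[(1/6)·log₂(1/6) + (1/2)·log₂(1/2) + (1/3)·log₂(1/3)]
  = 0.4308 + 0.5000 + 0.5283
  = 1.4591 bits
H(T) = -[(1/6)·log₂(1/6) + (1/2)·log₂(1/2) + (1/3)·log₂(1/3)]
  = 0.4308 + 0.5000 + 0.5283
  = 1.4591 bits
H(S,T) = -[(1/6)·log₂(1/6) + (1/2)·log₂(1/2) + (1/3)·log₂(1/3)]
  = 0.4308 + 0.5000 + 0.5283
  = 1.4591 bits

I(S;T) = H(S) + H(T) - H(S,T)
  = 1.4591 + 1.4591 - 1.4591
  = 1.4591 bits

Distribution 2 (A, B):
Marginal P(A) (row sums):
  P(A=0) = 3/8 + 1/8 + 1/8 = 5/8
  P(A=1) = 1/8 + 1/8 + 1/8 = 3/8
Marginal P(B) (column sums):
  P(B=0) = 3/8 + 1/8 = 1/2
  P(B=1) = 1/8 + 1/8 = 1/4
  P(B=2) = 1/8 + 1/8 = 1/4

H(A) = -[(5/8)·log₂(5/8) + (3/8)·log₂(3/8)]
  = 0.4238 + 0.5306
  = 0.9544 bits
H(B) = -[(1/2)·log₂(1/2) + (1/4)·log₂(1/4) + (1/4)·log₂(1/4)]
  = 0.5000 + 0.5000 + 0.5000
  = 1.5000 bits
H(A,B) = -[(3/8)·log₂(3/8) + (1/8)·log₂(1/8) + (1/8)·log₂(1/8) + (1/8)·log₂(1/8) + (1/8)·log₂(1/8) + (1/8)·log₂(1/8)]
  = 0.5306 + 0.3750 + 0.3750 + 0.3750 + 0.3750 + 0.3750
  = 2.4056 bits

I(A;B) = H(A) + H(B) - H(A,B)
  = 0.9544 + 1.5000 - 2.4056
  = 0.0488 bits

I(S;T) = 1.4591 bits > I(A;B) = 0.0488 bits, so (S, T) has the higher mutual information (stronger dependence).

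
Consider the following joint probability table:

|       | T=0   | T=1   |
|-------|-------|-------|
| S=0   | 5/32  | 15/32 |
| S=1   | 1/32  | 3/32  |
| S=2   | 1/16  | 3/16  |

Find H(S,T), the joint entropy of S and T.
H(S,T) = -Σ P(S,T) log₂ P(S,T), summed over the non-zero cells:
H(S,T) = -[(5/32)·log₂(5/32) + (15/32)·log₂(15/32) + (1/32)·log₂(1/32) + (3/32)·log₂(3/32) + (1/16)·log₂(1/16) + (3/16)·log₂(3/16)]
  = 0.4184 + 0.5124 + 0.1563 + 0.3202 + 0.2500 + 0.4528
  = 2.1101 bits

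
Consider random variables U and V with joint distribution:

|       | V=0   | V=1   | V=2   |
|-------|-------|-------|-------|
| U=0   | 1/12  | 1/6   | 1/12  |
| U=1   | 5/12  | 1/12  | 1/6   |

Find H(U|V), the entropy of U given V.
Marginal P(V) (column sums):
  P(V=0) = 1/12 + 5/12 = 1/2
  P(V=1) = 1/6 + 1/12 = 1/4
  P(V=2) = 1/12 + 1/6 = 1/4

H(U|V) = -Σ P(U,V)·log₂ P(U|V), where P(U|V) = P(U,V) / P(V)
  (U=0,V=0): P(U|V) = (1/12)/(1/2) = 1/6;  -(1/12)·log₂(1/6) = 0.2154
  (U=0,V=1): P(U|V) = (1/6)/(1/4) = 2/3;  -(1/6)·log₂(2/3) = 0.0975
  (U=0,V=2): P(U|V) = (1/12)/(1/4) = 1/3;  -(1/12)·log₂(1/3) = 0.1321
  (U=1,V=0): P(U|V) = (5/12)/(1/2) = 5/6;  -(5/12)·log₂(5/6) = 0.1096
  (U=1,V=1): P(U|V) = (1/12)/(1/4) = 1/3;  -(1/12)·log₂(1/3) = 0.1321
  (U=1,V=2): P(U|V) = (1/6)/(1/4) = 2/3;  -(1/6)·log₂(2/3) = 0.0975
H(U|V) = 0.2154 + 0.0975 + 0.1321 + 0.1096 + 0.1321 + 0.0975
  = 0.7842 bits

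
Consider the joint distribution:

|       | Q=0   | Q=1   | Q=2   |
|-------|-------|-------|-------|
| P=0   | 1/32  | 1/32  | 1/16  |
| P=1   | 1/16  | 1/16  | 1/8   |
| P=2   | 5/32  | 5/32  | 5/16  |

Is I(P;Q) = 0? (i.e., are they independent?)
Marginal P(P) (row sums):
  P(P=0) = 1/32 + 1/32 + 1/16 = 1/8
  P(P=1) = 1/16 + 1/16 + 1/8 = 1/4
  P(P=2) = 5/32 + 5/32 + 5/16 = 5/8
Marginal P(Q) (column sums):
  P(Q=0) = 1/32 + 1/16 + 5/32 = 1/4
  P(Q=1) = 1/32 + 1/16 + 5/32 = 1/4
  P(Q=2) = 1/16 + 1/8 + 5/16 = 1/2

P and Q are independent iff P(P=i,Q=j) = P(P=i)·P(Q=j) for every cell.
  P(P=0)·P(Q=0) = 1/8 × 1/4 = 1/32 = P(P=0,Q=0) ✓
  P(P=0)·P(Q=1) = 1/8 × 1/4 = 1/32 = P(P=0,Q=1) ✓
  P(P=0)·P(Q=2) = 1/8 × 1/2 = 1/16 = P(P=0,Q=2) ✓
  P(P=1)·P(Q=0) = 1/4 × 1/4 = 1/16 = P(P=1,Q=0) ✓
  P(P=1)·P(Q=1) = 1/4 × 1/4 = 1/16 = P(P=1,Q=1) ✓
  P(P=1)·P(Q=2) = 1/4 × 1/2 = 1/8 = P(P=1,Q=2) ✓
  P(P=2)·P(Q=0) = 5/8 × 1/4 = 5/32 = P(P=2,Q=0) ✓
  P(P=2)·P(Q=1) = 5/8 × 1/4 = 5/32 = P(P=2,Q=1) ✓
  P(P=2)·P(Q=2) = 5/8 × 1/2 = 5/16 = P(P=2,Q=2) ✓

Yes, P and Q are independent: every cell factors, so I(P;Q) = 0 bits.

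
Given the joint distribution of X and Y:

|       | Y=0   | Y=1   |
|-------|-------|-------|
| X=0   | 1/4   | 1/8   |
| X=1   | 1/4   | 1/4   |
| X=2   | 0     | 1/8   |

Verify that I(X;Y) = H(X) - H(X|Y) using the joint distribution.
Left side, from I(X;Y) = H(X) + H(Y) - H(X,Y):
Marginal P(X) (row sums):
  P(X=0) = 1/4 + 1/8 = 3/8
  P(X=1) = 1/4 + 1/4 = 1/2
  P(X=2) = 0 + 1/8 = 1/8
Marginal P(Y) (column sums):
  P(Y=0) = 1/4 + 1/4 + 0 = 1/2
  P(Y=1) = 1/8 + 1/4 + 1/8 = 1/2

H(X) = -[(3/8)·log₂(3/8) + (1/2)·log₂(1/2) + (1/8)·log₂(1/8)]
  = 0.5306 + 0.5000 + 0.3750
  = 1.4056 bits
H(Y) = -[(1/2)·log₂(1/2) + (1/2)·log₂(1/2)]
  = 0.5000 + 0.5000
  = 1.0000 bits
H(X,Y) = -[(1/4)·log₂(1/4) + (1/8)·log₂(1/8) + (1/4)·log₂(1/4) + (1/4)·log₂(1/4) + (1/8)·log₂(1/8)]
  = 0.5000 + 0.3750 + 0.5000 + 0.5000 + 0.3750
  = 2.2500 bits

I(X;Y) = H(X) + H(Y) - H(X,Y)
  = 1.4056 + 1.0000 - 2.2500
  = 0.1556 bits

Right side, with H(X|Y) computed directly from the conditional probabilities:
H(X|Y) = -Σ P(X,Y)·log₂ P(X|Y), where P(X|Y) = P(X,Y) / P(Y)
  (cells with P(X,Y) = 0 contribute 0)
  (X=0,Y=0): P(X|Y) = (1/4)/(1/2) = 1/2;  -(1/4)·log₂(1/2) = 0.2500
  (X=0,Y=1): P(X|Y) = (1/8)/(1/2) = 1/4;  -(1/8)·log₂(1/4) = 0.2500
  (X=1,Y=0): P(X|Y) = (1/4)/(1/2) = 1/2;  -(1/4)·log₂(1/2) = 0.2500
  (X=1,Y=1): P(X|Y) = (1/4)/(1/2) = 1/2;  -(1/4)·log₂(1/2) = 0.2500
  (X=2,Y=1): P(X|Y) = (1/8)/(1/2) = 1/4;  -(1/8)·log₂(1/4) = 0.2500
H(X|Y) = 0.2500 + 0.2500 + 0.2500 + 0.2500 + 0.2500
  = 1.2500 bits
H(X) - H(X|Y) = 1.4056 - 1.2500 = 0.1556 bits

Both sides equal 0.1556 bits, so I(X;Y) = H(X) - H(X|Y) ✓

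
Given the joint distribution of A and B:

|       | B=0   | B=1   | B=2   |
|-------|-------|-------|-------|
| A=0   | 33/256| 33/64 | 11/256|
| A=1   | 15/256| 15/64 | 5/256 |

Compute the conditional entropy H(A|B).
Marginal P(B) (column sums):
  P(B=0) = 33/256 + 15/256 = 3/16
  P(B=1) = 33/64 + 15/64 = 3/4
  P(B=2) = 11/256 + 5/256 = 1/16

H(A|B) = -Σ P(A,B)·log₂ P(A|B), where P(A|B) = P(A,B) / P(B)
  (A=0,B=0): P(A|B) = (33/256)/(3/16) = 11/16;  -(33/256)·log₂(11/16) = 0.0697
  (A=0,B=1): P(A|B) = (33/64)/(3/4) = 11/16;  -(33/64)·log₂(11/16) = 0.2787
  (A=0,B=2): P(A|B) = (11/256)/(1/16) = 11/16;  -(11/256)·log₂(11/16) = 0.0232
  (A=1,B=0): P(A|B) = (15/256)/(3/16) = 5/16;  -(15/256)·log₂(5/16) = 0.0983
  (A=1,B=1): P(A|B) = (15/64)/(3/4) = 5/16;  -(15/64)·log₂(5/16) = 0.3933
  (A=1,B=2): P(A|B) = (5/256)/(1/16) = 5/16;  -(5/256)·log₂(5/16) = 0.0328
H(A|B) = 0.0697 + 0.2787 + 0.0232 + 0.0983 + 0.3933 + 0.0328
  = 0.8960 bits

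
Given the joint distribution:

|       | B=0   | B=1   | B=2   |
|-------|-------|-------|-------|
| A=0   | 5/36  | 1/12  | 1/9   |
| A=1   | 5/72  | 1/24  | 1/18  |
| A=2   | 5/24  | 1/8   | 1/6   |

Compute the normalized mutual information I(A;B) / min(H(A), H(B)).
Marginal P(A) (row sums):
  P(A=0) = 5/36 + 1/12 + 1/9 = 1/3
  P(A=1) = 5/72 + 1/24 + 1/18 = 1/6
  P(A=2) = 5/24 + 1/8 + 1/6 = 1/2
Marginal P(B) (column sums):
  P(B=0) = 5/36 + 5/72 + 5/24 = 5/12
  P(B=1) = 1/12 + 1/24 + 1/8 = 1/4
  P(B=2) = 1/9 + 1/18 + 1/6 = 1/3

H(A) = -[(1/3)·log₂(1/3) + (1/6)·log₂(1/6) + (1/2)·log₂(1/2)]
  = 0.5283 + 0.4308 + 0.5000
  = 1.4591 bits
H(B) = -[(5/12)·log₂(5/12) + (1/4)·log₂(1/4) + (1/3)·log₂(1/3)]
  = 0.5263 + 0.5000 + 0.5283
  = 1.5546 bits
H(A,B) = -[(5/36)·log₂(5/36) + (1/12)·log₂(1/12) + (1/9)·log₂(1/9) + (5/72)·log₂(5/72) + (1/24)·log₂(1/24) + (1/18)·log₂(1/18) + (5/24)·log₂(5/24) + (1/8)·log₂(1/8) + (1/6)·log₂(1/6)]
  = 0.3956 + 0.2987 + 0.3522 + 0.2672 + 0.1910 + 0.2317 + 0.4715 + 0.3750 + 0.4308
  = 3.0137 bits

I(A;B) = H(A) + H(B) - H(A,B)
  = 1.4591 + 1.5546 - 3.0137
  = 0.0000 bits

min(H(A), H(B)) = min(1.4591, 1.5546) = 1.4591 bits
Normalized MI = 0.0000 / 1.4591 = 0.0000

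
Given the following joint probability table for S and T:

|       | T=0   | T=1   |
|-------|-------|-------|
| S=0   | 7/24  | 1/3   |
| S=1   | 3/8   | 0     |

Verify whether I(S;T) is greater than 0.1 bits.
Marginal P(S) (row sums):
  P(S=0) = 7/24 + 1/3 = 5/8
  P(S=1) = 3/8 + 0 = 3/8
Marginal P(T) (column sums):
  P(T=0) = 7/24 + 3/8 = 2/3
  P(T=1) = 1/3 + 0 = 1/3

H(S) = -[(5/8)·log₂(5/8) + (3/8)·log₂(3/8)]
  = 0.4238 + 0.5306
  = 0.9544 bits
H(T) = -[(2/3)·log₂(2/3) + (1/3)·log₂(1/3)]
  = 0.3900 + 0.5283
  = 0.9183 bits
H(S,T) = -[(7/24)·log₂(7/24) + (1/3)·log₂(1/3) + (3/8)·log₂(3/8)]
  = 0.5185 + 0.5283 + 0.5306
  = 1.5774 bits

I(S;T) = H(S) + H(T) - H(S,T)
  = 0.9544 + 0.9183 - 1.5774
  = 0.2953 bits

Yes. I(S;T) = 0.2953 bits, which is > 0.1 bits.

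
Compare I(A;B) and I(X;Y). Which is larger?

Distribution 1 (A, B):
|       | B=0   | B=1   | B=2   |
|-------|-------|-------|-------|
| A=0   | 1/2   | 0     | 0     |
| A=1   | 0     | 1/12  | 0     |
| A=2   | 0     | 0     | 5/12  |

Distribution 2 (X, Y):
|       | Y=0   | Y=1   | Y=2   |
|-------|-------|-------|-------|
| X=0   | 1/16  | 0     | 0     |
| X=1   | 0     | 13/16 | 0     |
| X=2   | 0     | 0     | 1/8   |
Distribution 1 (A, B):
Marginal P(A) (row sums):
  P(A=0) = 1/2 + 0 + 0 = 1/2
  P(A=1) = 0 + 1/12 + 0 = 1/12
  P(A=2) = 0 + 0 + 5/12 = 5/12
Marginal P(B) (column sums):
  P(B=0) = 1/2 + 0 + 0 = 1/2
  P(B=1) = 0 + 1/12 + 0 = 1/12
  P(B=2) = 0 + 0 + 5/12 = 5/12

H(A) = -[(1/2)·log₂(1/2) + (1/12)·log₂(1/12) + (5/12)·log₂(5/12)]
  = 0.5000 + 0.2987 + 0.5263
  = 1.3250 bits
H(B) = -[(1/2)·log₂(1/2) + (1/12)·log₂(1/12) + (5/12)·log₂(5/12)]
  = 0.5000 + 0.2987 + 0.5263
  = 1.3250 bits
H(A,B) = -[(1/2)·log₂(1/2) + (1/12)·log₂(1/12) + (5/12)·log₂(5/12)]
  = 0.5000 + 0.2987 + 0.5263
  = 1.3250 bits

I(A;B) = H(A) + H(B) - H(A,B)
  = 1.3250 + 1.3250 - 1.3250
  = 1.3250 bits

Distribution 2 (X, Y):
Marginal P(X) (row sums):
  P(X=0) = 1/16 + 0 + 0 = 1/16
  P(X=1) = 0 + 13/16 + 0 = 13/16
  P(X=2) = 0 + 0 + 1/8 = 1/8
Marginal P(Y) (column sums):
  P(Y=0) = 1/16 + 0 + 0 = 1/16
  P(Y=1) = 0 + 13/16 + 0 = 13/16
  P(Y=2) = 0 + 0 + 1/8 = 1/8

H(X) = -[(1/16)·log₂(1/16) + (13/16)·log₂(13/16) + (1/8)·log₂(1/8)]
  = 0.2500 + 0.2434 + 0.3750
  = 0.8684 bits
H(Y) = -[(1/16)·log₂(1/16) + (13/16)·log₂(13/16) + (1/8)·log₂(1/8)]
  = 0.2500 + 0.2434 + 0.3750
  = 0.8684 bits
H(X,Y) = -[(1/16)·log₂(1/16) + (13/16)·log₂(13/16) + (1/8)·log₂(1/8)]
  = 0.2500 + 0.2434 + 0.3750
  = 0.8684 bits

I(X;Y) = H(X) + H(Y) - H(X,Y)
  = 0.8684 + 0.8684 - 0.8684
  = 0.8684 bits

I(A;B) = 1.3250 bits > I(X;Y) = 0.8684 bits, so (A, B) has the higher mutual information (stronger dependence).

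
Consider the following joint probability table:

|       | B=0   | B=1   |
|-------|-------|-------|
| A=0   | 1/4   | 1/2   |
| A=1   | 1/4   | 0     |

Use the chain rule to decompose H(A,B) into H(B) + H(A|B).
By the chain rule: H(A,B) = H(B) + H(A|B)

Marginal P(B) (column sums):
  P(B=0) = 1/4 + 1/4 = 1/2
  P(B=1) = 1/2 + 0 = 1/2
H(B) = -[(1/2)·log₂(1/2) + (1/2)·log₂(1/2)]
  = 0.5000 + 0.5000
  = 1.0000 bits
H(A|B) = -Σ P(A,B)·log₂ P(A|B), where P(A|B) = P(A,B) / P(B)
  (cells with P(A,B) = 0 contribute 0)
  (A=0,B=0): P(A|B) = (1/4)/(1/2) = 1/2;  -(1/4)·log₂(1/2) = 0.2500
  (A=0,B=1): P(A|B) = (1/2)/(1/2) = 1;  -(1/2)·log₂(1) = 0.0000
  (A=1,B=0): P(A|B) = (1/4)/(1/2) = 1/2;  -(1/4)·log₂(1/2) = 0.2500
H(A|B) = 0.2500 + 0.0000 + 0.2500
  = 0.5000 bits

H(A,B) = H(B) + H(A|B) = 1.0000 + 0.5000 = 1.5000 bits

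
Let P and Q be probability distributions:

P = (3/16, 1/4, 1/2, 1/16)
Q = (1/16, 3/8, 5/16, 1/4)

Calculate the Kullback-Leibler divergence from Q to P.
D(P||Q) = Σ P(i) log₂(P(i)/Q(i))
  i=0: (3/16) × log₂((3/16)/(1/16)) = (3/16) × log₂(3) = 0.2972
  i=1: (1/4) × log₂((1/4)/(3/8)) = (1/4) × log₂(2/3) = -0.1462
  i=2: (1/2) × log₂((1/2)/(5/16)) = (1/2) × log₂(8/5) = 0.3390
  i=3: (1/16) × log₂((1/16)/(1/4)) = (1/16) × log₂(1/4) = -0.1250
D(P||Q) = 0.2972 - 0.1462 + 0.3390 - 0.1250
  = 0.3650 bits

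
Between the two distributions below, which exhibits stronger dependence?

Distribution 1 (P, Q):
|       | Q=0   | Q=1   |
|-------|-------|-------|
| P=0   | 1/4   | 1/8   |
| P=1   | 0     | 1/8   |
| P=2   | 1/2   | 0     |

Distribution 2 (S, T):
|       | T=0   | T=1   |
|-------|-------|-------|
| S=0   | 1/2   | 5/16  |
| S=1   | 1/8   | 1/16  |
Distribution 1 (P, Q):
Marginal P(P) (row sums):
  P(P=0) = 1/4 + 1/8 = 3/8
  P(P=1) = 0 + 1/8 = 1/8
  P(P=2) = 1/2 + 0 = 1/2
Marginal P(Q) (column sums):
  P(Q=0) = 1/4 + 0 + 1/2 = 3/4
  P(Q=1) = 1/8 + 1/8 + 0 = 1/4

H(P) = -[(3/8)·log₂(3/8) + (1/8)·log₂(1/8) + (1/2)·log₂(1/2)]
  = 0.5306 + 0.3750 + 0.5000
  = 1.4056 bits
H(Q) = -[(3/4)·log₂(3/4) + (1/4)·log₂(1/4)]
  = 0.3113 + 0.5000
  = 0.8113 bits
H(P,Q) = -[(1/4)·log₂(1/4) + (1/8)·log₂(1/8) + (1/8)·log₂(1/8) + (1/2)·log₂(1/2)]
  = 0.5000 + 0.3750 + 0.3750 + 0.5000
  = 1.7500 bits

I(P;Q) = H(P) + H(Q) - H(P,Q)
  = 1.4056 + 0.8113 - 1.7500
  = 0.4669 bits

Distribution 2 (S, T):
Marginal P(S) (row sums):
  P(S=0) = 1/2 + 5/16 = 13/16
  P(S=1) = 1/8 + 1/16 = 3/16
Marginal P(T) (column sums):
  P(T=0) = 1/2 + 1/8 = 5/8
  P(T=1) = 5/16 + 1/16 = 3/8

H(S) = -[(13/16)·log₂(13/16) + (3/16)·log₂(3/16)]
  = 0.2434 + 0.4528
  = 0.6962 bits
H(T) = -[(5/8)·log₂(5/8) + (3/8)·log₂(3/8)]
  = 0.4238 + 0.5306
  = 0.9544 bits
H(S,T) = -[(1/2)·log₂(1/2) + (5/16)·log₂(5/16) + (1/8)·log₂(1/8) + (1/16)·log₂(1/16)]
  = 0.5000 + 0.5244 + 0.3750 + 0.2500
  = 1.6494 bits

I(S;T) = H(S) + H(T) - H(S,T)
  = 0.6962 + 0.9544 - 1.6494
  = 0.0012 bits

I(P;Q) = 0.4669 bits > I(S;T) = 0.0012 bits, so (P, Q) has the higher mutual information (stronger dependence).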